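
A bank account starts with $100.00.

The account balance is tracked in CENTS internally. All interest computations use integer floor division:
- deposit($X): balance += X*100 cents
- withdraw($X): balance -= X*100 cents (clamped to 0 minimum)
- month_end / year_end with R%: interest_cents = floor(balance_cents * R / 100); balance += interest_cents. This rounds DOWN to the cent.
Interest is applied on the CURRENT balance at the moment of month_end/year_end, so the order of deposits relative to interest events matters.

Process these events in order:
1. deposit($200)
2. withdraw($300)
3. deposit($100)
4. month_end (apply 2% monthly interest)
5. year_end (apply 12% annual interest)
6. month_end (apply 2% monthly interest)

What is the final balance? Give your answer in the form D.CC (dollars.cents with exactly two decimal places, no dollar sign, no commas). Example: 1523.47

Answer: 116.52

Derivation:
After 1 (deposit($200)): balance=$300.00 total_interest=$0.00
After 2 (withdraw($300)): balance=$0.00 total_interest=$0.00
After 3 (deposit($100)): balance=$100.00 total_interest=$0.00
After 4 (month_end (apply 2% monthly interest)): balance=$102.00 total_interest=$2.00
After 5 (year_end (apply 12% annual interest)): balance=$114.24 total_interest=$14.24
After 6 (month_end (apply 2% monthly interest)): balance=$116.52 total_interest=$16.52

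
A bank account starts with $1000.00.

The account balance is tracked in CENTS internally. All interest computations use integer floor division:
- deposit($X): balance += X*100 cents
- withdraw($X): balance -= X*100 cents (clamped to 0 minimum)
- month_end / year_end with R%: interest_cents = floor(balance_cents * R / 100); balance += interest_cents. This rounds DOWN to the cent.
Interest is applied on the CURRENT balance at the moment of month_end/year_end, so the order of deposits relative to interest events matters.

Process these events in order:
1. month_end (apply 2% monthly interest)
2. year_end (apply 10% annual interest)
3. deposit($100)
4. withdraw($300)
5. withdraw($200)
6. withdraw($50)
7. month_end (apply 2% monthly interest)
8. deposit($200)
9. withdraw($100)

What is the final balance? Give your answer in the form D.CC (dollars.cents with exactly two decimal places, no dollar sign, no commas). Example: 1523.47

After 1 (month_end (apply 2% monthly interest)): balance=$1020.00 total_interest=$20.00
After 2 (year_end (apply 10% annual interest)): balance=$1122.00 total_interest=$122.00
After 3 (deposit($100)): balance=$1222.00 total_interest=$122.00
After 4 (withdraw($300)): balance=$922.00 total_interest=$122.00
After 5 (withdraw($200)): balance=$722.00 total_interest=$122.00
After 6 (withdraw($50)): balance=$672.00 total_interest=$122.00
After 7 (month_end (apply 2% monthly interest)): balance=$685.44 total_interest=$135.44
After 8 (deposit($200)): balance=$885.44 total_interest=$135.44
After 9 (withdraw($100)): balance=$785.44 total_interest=$135.44

Answer: 785.44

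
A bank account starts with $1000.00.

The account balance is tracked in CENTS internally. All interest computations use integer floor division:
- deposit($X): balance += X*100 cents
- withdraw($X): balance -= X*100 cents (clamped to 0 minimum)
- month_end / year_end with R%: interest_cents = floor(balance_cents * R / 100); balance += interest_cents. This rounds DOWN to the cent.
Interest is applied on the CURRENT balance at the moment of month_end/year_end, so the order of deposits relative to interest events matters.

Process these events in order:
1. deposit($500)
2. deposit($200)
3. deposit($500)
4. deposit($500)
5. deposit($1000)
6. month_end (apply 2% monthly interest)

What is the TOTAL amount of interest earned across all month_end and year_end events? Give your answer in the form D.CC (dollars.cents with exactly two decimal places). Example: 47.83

After 1 (deposit($500)): balance=$1500.00 total_interest=$0.00
After 2 (deposit($200)): balance=$1700.00 total_interest=$0.00
After 3 (deposit($500)): balance=$2200.00 total_interest=$0.00
After 4 (deposit($500)): balance=$2700.00 total_interest=$0.00
After 5 (deposit($1000)): balance=$3700.00 total_interest=$0.00
After 6 (month_end (apply 2% monthly interest)): balance=$3774.00 total_interest=$74.00

Answer: 74.00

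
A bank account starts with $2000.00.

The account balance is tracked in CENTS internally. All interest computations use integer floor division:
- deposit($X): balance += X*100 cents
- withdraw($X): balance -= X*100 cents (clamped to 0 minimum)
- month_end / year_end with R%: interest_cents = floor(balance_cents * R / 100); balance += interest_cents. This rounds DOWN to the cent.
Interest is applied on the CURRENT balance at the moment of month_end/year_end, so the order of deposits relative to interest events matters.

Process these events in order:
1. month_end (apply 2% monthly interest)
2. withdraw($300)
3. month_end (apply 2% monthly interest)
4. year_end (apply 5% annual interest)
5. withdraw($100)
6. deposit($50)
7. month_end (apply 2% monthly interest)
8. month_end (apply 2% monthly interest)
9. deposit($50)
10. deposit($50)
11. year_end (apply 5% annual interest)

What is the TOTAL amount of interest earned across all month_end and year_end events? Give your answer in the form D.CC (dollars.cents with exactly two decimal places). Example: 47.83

After 1 (month_end (apply 2% monthly interest)): balance=$2040.00 total_interest=$40.00
After 2 (withdraw($300)): balance=$1740.00 total_interest=$40.00
After 3 (month_end (apply 2% monthly interest)): balance=$1774.80 total_interest=$74.80
After 4 (year_end (apply 5% annual interest)): balance=$1863.54 total_interest=$163.54
After 5 (withdraw($100)): balance=$1763.54 total_interest=$163.54
After 6 (deposit($50)): balance=$1813.54 total_interest=$163.54
After 7 (month_end (apply 2% monthly interest)): balance=$1849.81 total_interest=$199.81
After 8 (month_end (apply 2% monthly interest)): balance=$1886.80 total_interest=$236.80
After 9 (deposit($50)): balance=$1936.80 total_interest=$236.80
After 10 (deposit($50)): balance=$1986.80 total_interest=$236.80
After 11 (year_end (apply 5% annual interest)): balance=$2086.14 total_interest=$336.14

Answer: 336.14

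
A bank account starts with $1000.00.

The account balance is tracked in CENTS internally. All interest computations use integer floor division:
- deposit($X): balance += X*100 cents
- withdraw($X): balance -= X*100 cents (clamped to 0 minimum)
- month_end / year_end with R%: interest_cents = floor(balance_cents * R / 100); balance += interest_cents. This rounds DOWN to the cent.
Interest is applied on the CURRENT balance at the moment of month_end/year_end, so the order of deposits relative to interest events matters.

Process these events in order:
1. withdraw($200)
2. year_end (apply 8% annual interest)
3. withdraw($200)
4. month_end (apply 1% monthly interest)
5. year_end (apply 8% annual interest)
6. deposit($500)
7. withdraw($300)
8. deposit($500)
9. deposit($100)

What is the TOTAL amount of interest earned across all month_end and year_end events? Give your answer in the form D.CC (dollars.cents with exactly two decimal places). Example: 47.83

After 1 (withdraw($200)): balance=$800.00 total_interest=$0.00
After 2 (year_end (apply 8% annual interest)): balance=$864.00 total_interest=$64.00
After 3 (withdraw($200)): balance=$664.00 total_interest=$64.00
After 4 (month_end (apply 1% monthly interest)): balance=$670.64 total_interest=$70.64
After 5 (year_end (apply 8% annual interest)): balance=$724.29 total_interest=$124.29
After 6 (deposit($500)): balance=$1224.29 total_interest=$124.29
After 7 (withdraw($300)): balance=$924.29 total_interest=$124.29
After 8 (deposit($500)): balance=$1424.29 total_interest=$124.29
After 9 (deposit($100)): balance=$1524.29 total_interest=$124.29

Answer: 124.29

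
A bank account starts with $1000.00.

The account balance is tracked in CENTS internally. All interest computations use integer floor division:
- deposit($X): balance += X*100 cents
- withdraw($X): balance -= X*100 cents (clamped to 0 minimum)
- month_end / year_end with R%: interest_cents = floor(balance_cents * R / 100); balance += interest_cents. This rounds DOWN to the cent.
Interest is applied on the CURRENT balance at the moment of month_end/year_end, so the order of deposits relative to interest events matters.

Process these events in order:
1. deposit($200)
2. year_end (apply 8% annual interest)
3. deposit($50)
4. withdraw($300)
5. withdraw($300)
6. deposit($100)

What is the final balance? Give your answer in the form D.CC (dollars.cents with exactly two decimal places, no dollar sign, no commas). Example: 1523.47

Answer: 846.00

Derivation:
After 1 (deposit($200)): balance=$1200.00 total_interest=$0.00
After 2 (year_end (apply 8% annual interest)): balance=$1296.00 total_interest=$96.00
After 3 (deposit($50)): balance=$1346.00 total_interest=$96.00
After 4 (withdraw($300)): balance=$1046.00 total_interest=$96.00
After 5 (withdraw($300)): balance=$746.00 total_interest=$96.00
After 6 (deposit($100)): balance=$846.00 total_interest=$96.00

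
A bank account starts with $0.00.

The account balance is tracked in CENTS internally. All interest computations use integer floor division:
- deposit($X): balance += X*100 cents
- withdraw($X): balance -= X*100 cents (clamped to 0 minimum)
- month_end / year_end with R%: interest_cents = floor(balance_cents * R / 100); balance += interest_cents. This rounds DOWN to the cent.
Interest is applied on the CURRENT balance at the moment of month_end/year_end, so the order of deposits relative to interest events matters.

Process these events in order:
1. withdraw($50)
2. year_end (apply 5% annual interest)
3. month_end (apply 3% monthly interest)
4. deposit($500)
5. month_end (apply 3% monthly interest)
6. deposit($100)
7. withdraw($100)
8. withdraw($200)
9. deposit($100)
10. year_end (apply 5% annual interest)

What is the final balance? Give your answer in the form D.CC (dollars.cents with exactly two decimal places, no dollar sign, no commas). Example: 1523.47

After 1 (withdraw($50)): balance=$0.00 total_interest=$0.00
After 2 (year_end (apply 5% annual interest)): balance=$0.00 total_interest=$0.00
After 3 (month_end (apply 3% monthly interest)): balance=$0.00 total_interest=$0.00
After 4 (deposit($500)): balance=$500.00 total_interest=$0.00
After 5 (month_end (apply 3% monthly interest)): balance=$515.00 total_interest=$15.00
After 6 (deposit($100)): balance=$615.00 total_interest=$15.00
After 7 (withdraw($100)): balance=$515.00 total_interest=$15.00
After 8 (withdraw($200)): balance=$315.00 total_interest=$15.00
After 9 (deposit($100)): balance=$415.00 total_interest=$15.00
After 10 (year_end (apply 5% annual interest)): balance=$435.75 total_interest=$35.75

Answer: 435.75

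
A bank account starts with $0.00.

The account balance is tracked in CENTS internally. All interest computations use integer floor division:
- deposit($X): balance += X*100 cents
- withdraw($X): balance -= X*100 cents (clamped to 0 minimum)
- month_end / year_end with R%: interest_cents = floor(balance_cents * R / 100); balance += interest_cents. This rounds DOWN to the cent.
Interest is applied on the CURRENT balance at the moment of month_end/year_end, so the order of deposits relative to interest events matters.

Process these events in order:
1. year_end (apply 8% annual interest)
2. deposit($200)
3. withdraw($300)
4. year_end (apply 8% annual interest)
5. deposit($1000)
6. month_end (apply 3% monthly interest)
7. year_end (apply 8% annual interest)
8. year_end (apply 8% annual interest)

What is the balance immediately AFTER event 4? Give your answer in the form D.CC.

After 1 (year_end (apply 8% annual interest)): balance=$0.00 total_interest=$0.00
After 2 (deposit($200)): balance=$200.00 total_interest=$0.00
After 3 (withdraw($300)): balance=$0.00 total_interest=$0.00
After 4 (year_end (apply 8% annual interest)): balance=$0.00 total_interest=$0.00

Answer: 0.00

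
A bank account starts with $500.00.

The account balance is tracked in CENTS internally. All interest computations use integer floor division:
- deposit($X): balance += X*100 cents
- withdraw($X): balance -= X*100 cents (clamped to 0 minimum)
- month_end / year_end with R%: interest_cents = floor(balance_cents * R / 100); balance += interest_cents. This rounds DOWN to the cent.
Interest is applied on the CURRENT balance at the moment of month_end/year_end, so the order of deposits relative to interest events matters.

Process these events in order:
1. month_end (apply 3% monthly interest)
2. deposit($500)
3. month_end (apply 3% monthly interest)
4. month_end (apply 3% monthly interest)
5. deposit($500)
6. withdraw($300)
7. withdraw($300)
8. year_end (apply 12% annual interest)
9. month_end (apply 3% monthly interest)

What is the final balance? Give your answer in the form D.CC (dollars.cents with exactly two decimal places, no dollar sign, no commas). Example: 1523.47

After 1 (month_end (apply 3% monthly interest)): balance=$515.00 total_interest=$15.00
After 2 (deposit($500)): balance=$1015.00 total_interest=$15.00
After 3 (month_end (apply 3% monthly interest)): balance=$1045.45 total_interest=$45.45
After 4 (month_end (apply 3% monthly interest)): balance=$1076.81 total_interest=$76.81
After 5 (deposit($500)): balance=$1576.81 total_interest=$76.81
After 6 (withdraw($300)): balance=$1276.81 total_interest=$76.81
After 7 (withdraw($300)): balance=$976.81 total_interest=$76.81
After 8 (year_end (apply 12% annual interest)): balance=$1094.02 total_interest=$194.02
After 9 (month_end (apply 3% monthly interest)): balance=$1126.84 total_interest=$226.84

Answer: 1126.84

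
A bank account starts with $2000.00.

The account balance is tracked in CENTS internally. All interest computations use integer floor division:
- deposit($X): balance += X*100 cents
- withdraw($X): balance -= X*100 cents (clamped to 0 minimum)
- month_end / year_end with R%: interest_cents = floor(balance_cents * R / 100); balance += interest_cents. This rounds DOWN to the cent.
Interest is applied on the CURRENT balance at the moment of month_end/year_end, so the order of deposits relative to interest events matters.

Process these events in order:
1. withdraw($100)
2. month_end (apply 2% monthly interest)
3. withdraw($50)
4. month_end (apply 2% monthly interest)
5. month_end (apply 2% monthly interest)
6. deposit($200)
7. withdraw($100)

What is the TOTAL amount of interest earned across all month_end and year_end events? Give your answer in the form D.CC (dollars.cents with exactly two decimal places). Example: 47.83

Answer: 114.27

Derivation:
After 1 (withdraw($100)): balance=$1900.00 total_interest=$0.00
After 2 (month_end (apply 2% monthly interest)): balance=$1938.00 total_interest=$38.00
After 3 (withdraw($50)): balance=$1888.00 total_interest=$38.00
After 4 (month_end (apply 2% monthly interest)): balance=$1925.76 total_interest=$75.76
After 5 (month_end (apply 2% monthly interest)): balance=$1964.27 total_interest=$114.27
After 6 (deposit($200)): balance=$2164.27 total_interest=$114.27
After 7 (withdraw($100)): balance=$2064.27 total_interest=$114.27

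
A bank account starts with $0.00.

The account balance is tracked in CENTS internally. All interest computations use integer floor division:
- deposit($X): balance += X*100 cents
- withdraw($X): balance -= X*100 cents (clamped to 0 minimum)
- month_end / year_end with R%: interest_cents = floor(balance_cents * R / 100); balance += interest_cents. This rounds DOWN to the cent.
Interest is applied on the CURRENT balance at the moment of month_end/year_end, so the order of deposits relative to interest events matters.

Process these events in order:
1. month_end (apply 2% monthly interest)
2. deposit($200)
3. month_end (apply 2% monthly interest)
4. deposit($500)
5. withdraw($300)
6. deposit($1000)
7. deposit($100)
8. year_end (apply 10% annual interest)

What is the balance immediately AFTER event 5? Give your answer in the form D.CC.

After 1 (month_end (apply 2% monthly interest)): balance=$0.00 total_interest=$0.00
After 2 (deposit($200)): balance=$200.00 total_interest=$0.00
After 3 (month_end (apply 2% monthly interest)): balance=$204.00 total_interest=$4.00
After 4 (deposit($500)): balance=$704.00 total_interest=$4.00
After 5 (withdraw($300)): balance=$404.00 total_interest=$4.00

Answer: 404.00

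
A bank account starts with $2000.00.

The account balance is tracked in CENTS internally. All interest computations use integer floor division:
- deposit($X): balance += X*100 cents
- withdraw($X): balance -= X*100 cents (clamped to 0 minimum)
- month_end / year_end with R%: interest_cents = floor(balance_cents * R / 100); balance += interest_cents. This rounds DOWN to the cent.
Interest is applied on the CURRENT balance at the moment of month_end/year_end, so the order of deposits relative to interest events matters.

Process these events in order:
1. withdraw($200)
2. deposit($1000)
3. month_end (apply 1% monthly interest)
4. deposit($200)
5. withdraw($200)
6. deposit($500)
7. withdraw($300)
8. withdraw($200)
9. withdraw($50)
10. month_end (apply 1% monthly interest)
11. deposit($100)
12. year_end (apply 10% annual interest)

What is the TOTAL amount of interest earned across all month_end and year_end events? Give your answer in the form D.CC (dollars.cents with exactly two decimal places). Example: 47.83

Answer: 346.35

Derivation:
After 1 (withdraw($200)): balance=$1800.00 total_interest=$0.00
After 2 (deposit($1000)): balance=$2800.00 total_interest=$0.00
After 3 (month_end (apply 1% monthly interest)): balance=$2828.00 total_interest=$28.00
After 4 (deposit($200)): balance=$3028.00 total_interest=$28.00
After 5 (withdraw($200)): balance=$2828.00 total_interest=$28.00
After 6 (deposit($500)): balance=$3328.00 total_interest=$28.00
After 7 (withdraw($300)): balance=$3028.00 total_interest=$28.00
After 8 (withdraw($200)): balance=$2828.00 total_interest=$28.00
After 9 (withdraw($50)): balance=$2778.00 total_interest=$28.00
After 10 (month_end (apply 1% monthly interest)): balance=$2805.78 total_interest=$55.78
After 11 (deposit($100)): balance=$2905.78 total_interest=$55.78
After 12 (year_end (apply 10% annual interest)): balance=$3196.35 total_interest=$346.35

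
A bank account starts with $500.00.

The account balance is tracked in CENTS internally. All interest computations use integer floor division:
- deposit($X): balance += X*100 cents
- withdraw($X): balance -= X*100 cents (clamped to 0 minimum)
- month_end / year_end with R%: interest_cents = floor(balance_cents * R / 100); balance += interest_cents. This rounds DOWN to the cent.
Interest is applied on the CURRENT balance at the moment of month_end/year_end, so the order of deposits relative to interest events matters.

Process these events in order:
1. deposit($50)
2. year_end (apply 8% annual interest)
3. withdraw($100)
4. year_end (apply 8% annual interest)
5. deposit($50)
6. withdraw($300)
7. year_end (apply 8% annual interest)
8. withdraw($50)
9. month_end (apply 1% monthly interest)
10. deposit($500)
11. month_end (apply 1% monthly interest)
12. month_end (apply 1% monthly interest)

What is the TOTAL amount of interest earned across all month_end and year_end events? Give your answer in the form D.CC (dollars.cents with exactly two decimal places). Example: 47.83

After 1 (deposit($50)): balance=$550.00 total_interest=$0.00
After 2 (year_end (apply 8% annual interest)): balance=$594.00 total_interest=$44.00
After 3 (withdraw($100)): balance=$494.00 total_interest=$44.00
After 4 (year_end (apply 8% annual interest)): balance=$533.52 total_interest=$83.52
After 5 (deposit($50)): balance=$583.52 total_interest=$83.52
After 6 (withdraw($300)): balance=$283.52 total_interest=$83.52
After 7 (year_end (apply 8% annual interest)): balance=$306.20 total_interest=$106.20
After 8 (withdraw($50)): balance=$256.20 total_interest=$106.20
After 9 (month_end (apply 1% monthly interest)): balance=$258.76 total_interest=$108.76
After 10 (deposit($500)): balance=$758.76 total_interest=$108.76
After 11 (month_end (apply 1% monthly interest)): balance=$766.34 total_interest=$116.34
After 12 (month_end (apply 1% monthly interest)): balance=$774.00 total_interest=$124.00

Answer: 124.00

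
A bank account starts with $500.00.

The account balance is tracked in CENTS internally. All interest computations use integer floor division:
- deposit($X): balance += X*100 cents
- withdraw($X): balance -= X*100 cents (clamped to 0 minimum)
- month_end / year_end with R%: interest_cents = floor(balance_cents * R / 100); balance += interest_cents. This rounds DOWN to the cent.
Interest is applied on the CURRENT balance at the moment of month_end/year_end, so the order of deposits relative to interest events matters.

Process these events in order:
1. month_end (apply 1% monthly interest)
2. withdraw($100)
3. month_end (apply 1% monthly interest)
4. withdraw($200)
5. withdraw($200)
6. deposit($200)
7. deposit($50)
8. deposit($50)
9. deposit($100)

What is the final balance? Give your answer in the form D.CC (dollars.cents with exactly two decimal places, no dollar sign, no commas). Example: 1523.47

Answer: 409.05

Derivation:
After 1 (month_end (apply 1% monthly interest)): balance=$505.00 total_interest=$5.00
After 2 (withdraw($100)): balance=$405.00 total_interest=$5.00
After 3 (month_end (apply 1% monthly interest)): balance=$409.05 total_interest=$9.05
After 4 (withdraw($200)): balance=$209.05 total_interest=$9.05
After 5 (withdraw($200)): balance=$9.05 total_interest=$9.05
After 6 (deposit($200)): balance=$209.05 total_interest=$9.05
After 7 (deposit($50)): balance=$259.05 total_interest=$9.05
After 8 (deposit($50)): balance=$309.05 total_interest=$9.05
After 9 (deposit($100)): balance=$409.05 total_interest=$9.05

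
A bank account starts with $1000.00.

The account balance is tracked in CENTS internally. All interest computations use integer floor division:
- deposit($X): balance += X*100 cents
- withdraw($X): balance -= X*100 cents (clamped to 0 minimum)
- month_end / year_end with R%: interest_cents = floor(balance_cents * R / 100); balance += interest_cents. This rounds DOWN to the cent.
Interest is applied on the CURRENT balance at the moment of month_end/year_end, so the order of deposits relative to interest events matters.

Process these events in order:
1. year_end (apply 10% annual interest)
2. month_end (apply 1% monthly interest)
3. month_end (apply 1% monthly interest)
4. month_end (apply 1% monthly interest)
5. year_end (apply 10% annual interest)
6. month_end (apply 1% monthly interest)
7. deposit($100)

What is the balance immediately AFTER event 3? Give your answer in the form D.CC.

Answer: 1122.11

Derivation:
After 1 (year_end (apply 10% annual interest)): balance=$1100.00 total_interest=$100.00
After 2 (month_end (apply 1% monthly interest)): balance=$1111.00 total_interest=$111.00
After 3 (month_end (apply 1% monthly interest)): balance=$1122.11 total_interest=$122.11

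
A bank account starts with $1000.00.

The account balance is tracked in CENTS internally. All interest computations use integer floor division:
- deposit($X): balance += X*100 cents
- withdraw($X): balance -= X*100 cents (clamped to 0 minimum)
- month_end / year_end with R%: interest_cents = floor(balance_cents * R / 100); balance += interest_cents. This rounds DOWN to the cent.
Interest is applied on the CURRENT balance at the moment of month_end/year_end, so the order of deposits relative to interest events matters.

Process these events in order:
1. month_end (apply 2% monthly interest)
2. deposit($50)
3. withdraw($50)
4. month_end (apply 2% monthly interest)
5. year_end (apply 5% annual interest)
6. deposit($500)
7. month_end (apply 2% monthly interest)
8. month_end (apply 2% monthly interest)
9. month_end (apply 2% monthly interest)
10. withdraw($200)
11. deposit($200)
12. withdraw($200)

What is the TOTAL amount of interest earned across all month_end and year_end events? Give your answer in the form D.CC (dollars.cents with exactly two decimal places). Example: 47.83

After 1 (month_end (apply 2% monthly interest)): balance=$1020.00 total_interest=$20.00
After 2 (deposit($50)): balance=$1070.00 total_interest=$20.00
After 3 (withdraw($50)): balance=$1020.00 total_interest=$20.00
After 4 (month_end (apply 2% monthly interest)): balance=$1040.40 total_interest=$40.40
After 5 (year_end (apply 5% annual interest)): balance=$1092.42 total_interest=$92.42
After 6 (deposit($500)): balance=$1592.42 total_interest=$92.42
After 7 (month_end (apply 2% monthly interest)): balance=$1624.26 total_interest=$124.26
After 8 (month_end (apply 2% monthly interest)): balance=$1656.74 total_interest=$156.74
After 9 (month_end (apply 2% monthly interest)): balance=$1689.87 total_interest=$189.87
After 10 (withdraw($200)): balance=$1489.87 total_interest=$189.87
After 11 (deposit($200)): balance=$1689.87 total_interest=$189.87
After 12 (withdraw($200)): balance=$1489.87 total_interest=$189.87

Answer: 189.87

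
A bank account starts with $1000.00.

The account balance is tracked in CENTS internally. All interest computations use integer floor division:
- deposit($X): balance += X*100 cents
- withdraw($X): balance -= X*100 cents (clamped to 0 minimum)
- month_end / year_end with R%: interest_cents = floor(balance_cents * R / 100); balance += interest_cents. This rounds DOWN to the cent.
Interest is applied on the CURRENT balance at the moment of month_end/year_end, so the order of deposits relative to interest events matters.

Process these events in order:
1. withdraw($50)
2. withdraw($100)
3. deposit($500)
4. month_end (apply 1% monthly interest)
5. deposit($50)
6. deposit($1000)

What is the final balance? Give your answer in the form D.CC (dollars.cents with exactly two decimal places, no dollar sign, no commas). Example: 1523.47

Answer: 2413.50

Derivation:
After 1 (withdraw($50)): balance=$950.00 total_interest=$0.00
After 2 (withdraw($100)): balance=$850.00 total_interest=$0.00
After 3 (deposit($500)): balance=$1350.00 total_interest=$0.00
After 4 (month_end (apply 1% monthly interest)): balance=$1363.50 total_interest=$13.50
After 5 (deposit($50)): balance=$1413.50 total_interest=$13.50
After 6 (deposit($1000)): balance=$2413.50 total_interest=$13.50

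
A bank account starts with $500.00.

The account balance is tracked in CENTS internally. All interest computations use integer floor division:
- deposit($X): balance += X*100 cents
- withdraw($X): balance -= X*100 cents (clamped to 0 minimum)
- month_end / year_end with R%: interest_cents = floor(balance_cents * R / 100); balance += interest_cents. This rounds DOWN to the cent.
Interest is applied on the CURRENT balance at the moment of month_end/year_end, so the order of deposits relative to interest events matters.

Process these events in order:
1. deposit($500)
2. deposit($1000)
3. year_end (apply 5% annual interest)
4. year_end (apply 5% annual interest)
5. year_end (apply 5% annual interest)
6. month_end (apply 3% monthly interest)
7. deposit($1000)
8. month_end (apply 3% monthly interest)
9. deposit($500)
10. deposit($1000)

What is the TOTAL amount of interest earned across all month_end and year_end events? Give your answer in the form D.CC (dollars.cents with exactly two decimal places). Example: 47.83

After 1 (deposit($500)): balance=$1000.00 total_interest=$0.00
After 2 (deposit($1000)): balance=$2000.00 total_interest=$0.00
After 3 (year_end (apply 5% annual interest)): balance=$2100.00 total_interest=$100.00
After 4 (year_end (apply 5% annual interest)): balance=$2205.00 total_interest=$205.00
After 5 (year_end (apply 5% annual interest)): balance=$2315.25 total_interest=$315.25
After 6 (month_end (apply 3% monthly interest)): balance=$2384.70 total_interest=$384.70
After 7 (deposit($1000)): balance=$3384.70 total_interest=$384.70
After 8 (month_end (apply 3% monthly interest)): balance=$3486.24 total_interest=$486.24
After 9 (deposit($500)): balance=$3986.24 total_interest=$486.24
After 10 (deposit($1000)): balance=$4986.24 total_interest=$486.24

Answer: 486.24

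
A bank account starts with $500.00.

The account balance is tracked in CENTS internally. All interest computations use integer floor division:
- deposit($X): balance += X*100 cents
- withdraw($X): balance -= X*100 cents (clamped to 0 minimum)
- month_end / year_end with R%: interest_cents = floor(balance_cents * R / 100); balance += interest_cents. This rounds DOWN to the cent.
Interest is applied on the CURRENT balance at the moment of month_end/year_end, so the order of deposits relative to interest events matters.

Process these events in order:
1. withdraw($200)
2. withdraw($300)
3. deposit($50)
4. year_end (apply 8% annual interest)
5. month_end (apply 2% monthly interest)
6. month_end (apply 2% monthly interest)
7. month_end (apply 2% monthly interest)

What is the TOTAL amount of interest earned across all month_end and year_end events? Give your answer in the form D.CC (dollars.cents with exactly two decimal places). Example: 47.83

Answer: 7.30

Derivation:
After 1 (withdraw($200)): balance=$300.00 total_interest=$0.00
After 2 (withdraw($300)): balance=$0.00 total_interest=$0.00
After 3 (deposit($50)): balance=$50.00 total_interest=$0.00
After 4 (year_end (apply 8% annual interest)): balance=$54.00 total_interest=$4.00
After 5 (month_end (apply 2% monthly interest)): balance=$55.08 total_interest=$5.08
After 6 (month_end (apply 2% monthly interest)): balance=$56.18 total_interest=$6.18
After 7 (month_end (apply 2% monthly interest)): balance=$57.30 total_interest=$7.30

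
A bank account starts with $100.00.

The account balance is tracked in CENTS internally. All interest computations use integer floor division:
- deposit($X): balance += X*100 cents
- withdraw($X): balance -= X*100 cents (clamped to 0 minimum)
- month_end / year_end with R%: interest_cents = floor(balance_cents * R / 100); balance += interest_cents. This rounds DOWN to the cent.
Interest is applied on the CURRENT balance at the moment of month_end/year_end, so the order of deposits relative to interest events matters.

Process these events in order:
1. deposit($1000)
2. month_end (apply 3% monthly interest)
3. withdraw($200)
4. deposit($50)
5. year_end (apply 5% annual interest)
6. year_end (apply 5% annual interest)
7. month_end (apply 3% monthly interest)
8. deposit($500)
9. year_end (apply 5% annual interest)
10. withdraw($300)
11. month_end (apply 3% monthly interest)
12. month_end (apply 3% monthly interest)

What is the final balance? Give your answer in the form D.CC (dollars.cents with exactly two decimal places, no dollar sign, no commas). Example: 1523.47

Answer: 1482.14

Derivation:
After 1 (deposit($1000)): balance=$1100.00 total_interest=$0.00
After 2 (month_end (apply 3% monthly interest)): balance=$1133.00 total_interest=$33.00
After 3 (withdraw($200)): balance=$933.00 total_interest=$33.00
After 4 (deposit($50)): balance=$983.00 total_interest=$33.00
After 5 (year_end (apply 5% annual interest)): balance=$1032.15 total_interest=$82.15
After 6 (year_end (apply 5% annual interest)): balance=$1083.75 total_interest=$133.75
After 7 (month_end (apply 3% monthly interest)): balance=$1116.26 total_interest=$166.26
After 8 (deposit($500)): balance=$1616.26 total_interest=$166.26
After 9 (year_end (apply 5% annual interest)): balance=$1697.07 total_interest=$247.07
After 10 (withdraw($300)): balance=$1397.07 total_interest=$247.07
After 11 (month_end (apply 3% monthly interest)): balance=$1438.98 total_interest=$288.98
After 12 (month_end (apply 3% monthly interest)): balance=$1482.14 total_interest=$332.14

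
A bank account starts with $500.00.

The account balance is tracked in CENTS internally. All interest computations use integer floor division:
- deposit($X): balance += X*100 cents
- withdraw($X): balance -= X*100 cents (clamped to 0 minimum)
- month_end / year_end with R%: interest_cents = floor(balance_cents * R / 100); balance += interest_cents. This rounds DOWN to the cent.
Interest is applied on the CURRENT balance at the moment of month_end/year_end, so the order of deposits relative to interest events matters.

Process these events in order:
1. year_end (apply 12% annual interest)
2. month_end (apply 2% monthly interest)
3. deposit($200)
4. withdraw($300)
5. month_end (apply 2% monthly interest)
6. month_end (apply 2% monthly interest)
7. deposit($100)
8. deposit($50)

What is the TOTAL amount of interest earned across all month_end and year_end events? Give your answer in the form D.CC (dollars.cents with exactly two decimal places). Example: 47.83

Answer: 90.23

Derivation:
After 1 (year_end (apply 12% annual interest)): balance=$560.00 total_interest=$60.00
After 2 (month_end (apply 2% monthly interest)): balance=$571.20 total_interest=$71.20
After 3 (deposit($200)): balance=$771.20 total_interest=$71.20
After 4 (withdraw($300)): balance=$471.20 total_interest=$71.20
After 5 (month_end (apply 2% monthly interest)): balance=$480.62 total_interest=$80.62
After 6 (month_end (apply 2% monthly interest)): balance=$490.23 total_interest=$90.23
After 7 (deposit($100)): balance=$590.23 total_interest=$90.23
After 8 (deposit($50)): balance=$640.23 total_interest=$90.23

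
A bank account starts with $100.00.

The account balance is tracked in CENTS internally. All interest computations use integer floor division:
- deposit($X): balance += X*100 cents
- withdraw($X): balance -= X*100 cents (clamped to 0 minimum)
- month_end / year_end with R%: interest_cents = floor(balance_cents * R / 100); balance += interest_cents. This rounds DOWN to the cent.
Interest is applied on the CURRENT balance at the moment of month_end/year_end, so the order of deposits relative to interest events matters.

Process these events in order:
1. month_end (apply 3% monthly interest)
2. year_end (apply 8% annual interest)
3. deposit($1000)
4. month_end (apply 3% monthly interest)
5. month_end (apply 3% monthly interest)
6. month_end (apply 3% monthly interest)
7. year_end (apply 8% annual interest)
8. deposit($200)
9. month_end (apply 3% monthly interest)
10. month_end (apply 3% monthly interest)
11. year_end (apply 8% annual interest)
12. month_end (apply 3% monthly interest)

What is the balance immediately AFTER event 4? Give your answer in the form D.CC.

After 1 (month_end (apply 3% monthly interest)): balance=$103.00 total_interest=$3.00
After 2 (year_end (apply 8% annual interest)): balance=$111.24 total_interest=$11.24
After 3 (deposit($1000)): balance=$1111.24 total_interest=$11.24
After 4 (month_end (apply 3% monthly interest)): balance=$1144.57 total_interest=$44.57

Answer: 1144.57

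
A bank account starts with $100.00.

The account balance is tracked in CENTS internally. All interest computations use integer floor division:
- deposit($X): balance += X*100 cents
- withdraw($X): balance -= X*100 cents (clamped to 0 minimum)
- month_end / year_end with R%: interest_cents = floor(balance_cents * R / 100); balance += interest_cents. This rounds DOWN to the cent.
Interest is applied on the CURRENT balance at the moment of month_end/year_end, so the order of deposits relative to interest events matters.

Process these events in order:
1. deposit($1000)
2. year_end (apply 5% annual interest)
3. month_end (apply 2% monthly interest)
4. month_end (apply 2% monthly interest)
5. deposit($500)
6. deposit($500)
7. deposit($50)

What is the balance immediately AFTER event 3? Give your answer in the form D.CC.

Answer: 1178.10

Derivation:
After 1 (deposit($1000)): balance=$1100.00 total_interest=$0.00
After 2 (year_end (apply 5% annual interest)): balance=$1155.00 total_interest=$55.00
After 3 (month_end (apply 2% monthly interest)): balance=$1178.10 total_interest=$78.10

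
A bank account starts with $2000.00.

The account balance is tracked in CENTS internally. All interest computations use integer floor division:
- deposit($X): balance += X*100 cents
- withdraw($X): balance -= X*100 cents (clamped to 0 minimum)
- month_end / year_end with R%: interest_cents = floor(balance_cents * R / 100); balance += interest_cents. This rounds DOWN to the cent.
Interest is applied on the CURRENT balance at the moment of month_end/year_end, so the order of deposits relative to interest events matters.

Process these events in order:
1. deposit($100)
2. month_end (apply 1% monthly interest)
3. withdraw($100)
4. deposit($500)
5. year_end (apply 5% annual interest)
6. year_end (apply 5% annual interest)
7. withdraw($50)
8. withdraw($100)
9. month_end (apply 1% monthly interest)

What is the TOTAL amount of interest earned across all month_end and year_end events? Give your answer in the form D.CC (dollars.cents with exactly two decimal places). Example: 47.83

After 1 (deposit($100)): balance=$2100.00 total_interest=$0.00
After 2 (month_end (apply 1% monthly interest)): balance=$2121.00 total_interest=$21.00
After 3 (withdraw($100)): balance=$2021.00 total_interest=$21.00
After 4 (deposit($500)): balance=$2521.00 total_interest=$21.00
After 5 (year_end (apply 5% annual interest)): balance=$2647.05 total_interest=$147.05
After 6 (year_end (apply 5% annual interest)): balance=$2779.40 total_interest=$279.40
After 7 (withdraw($50)): balance=$2729.40 total_interest=$279.40
After 8 (withdraw($100)): balance=$2629.40 total_interest=$279.40
After 9 (month_end (apply 1% monthly interest)): balance=$2655.69 total_interest=$305.69

Answer: 305.69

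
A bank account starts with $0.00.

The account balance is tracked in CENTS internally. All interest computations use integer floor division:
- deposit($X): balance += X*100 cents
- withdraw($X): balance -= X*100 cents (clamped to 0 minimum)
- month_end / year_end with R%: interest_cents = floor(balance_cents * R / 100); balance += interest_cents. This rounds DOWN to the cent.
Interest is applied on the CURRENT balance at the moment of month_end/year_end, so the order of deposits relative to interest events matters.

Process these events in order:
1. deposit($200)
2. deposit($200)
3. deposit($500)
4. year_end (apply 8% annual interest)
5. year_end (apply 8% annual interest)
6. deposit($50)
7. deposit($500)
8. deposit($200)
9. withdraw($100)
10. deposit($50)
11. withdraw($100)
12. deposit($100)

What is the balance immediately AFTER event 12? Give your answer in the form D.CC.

After 1 (deposit($200)): balance=$200.00 total_interest=$0.00
After 2 (deposit($200)): balance=$400.00 total_interest=$0.00
After 3 (deposit($500)): balance=$900.00 total_interest=$0.00
After 4 (year_end (apply 8% annual interest)): balance=$972.00 total_interest=$72.00
After 5 (year_end (apply 8% annual interest)): balance=$1049.76 total_interest=$149.76
After 6 (deposit($50)): balance=$1099.76 total_interest=$149.76
After 7 (deposit($500)): balance=$1599.76 total_interest=$149.76
After 8 (deposit($200)): balance=$1799.76 total_interest=$149.76
After 9 (withdraw($100)): balance=$1699.76 total_interest=$149.76
After 10 (deposit($50)): balance=$1749.76 total_interest=$149.76
After 11 (withdraw($100)): balance=$1649.76 total_interest=$149.76
After 12 (deposit($100)): balance=$1749.76 total_interest=$149.76

Answer: 1749.76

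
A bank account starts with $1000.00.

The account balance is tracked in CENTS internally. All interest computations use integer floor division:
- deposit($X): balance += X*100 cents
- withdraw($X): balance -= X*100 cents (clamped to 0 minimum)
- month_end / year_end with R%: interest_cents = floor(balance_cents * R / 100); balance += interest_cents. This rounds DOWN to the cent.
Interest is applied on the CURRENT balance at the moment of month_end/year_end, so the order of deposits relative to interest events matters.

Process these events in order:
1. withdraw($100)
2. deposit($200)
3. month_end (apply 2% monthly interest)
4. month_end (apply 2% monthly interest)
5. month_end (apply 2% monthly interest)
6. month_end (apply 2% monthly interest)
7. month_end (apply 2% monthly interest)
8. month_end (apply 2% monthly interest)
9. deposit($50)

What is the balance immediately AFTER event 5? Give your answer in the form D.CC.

Answer: 1167.32

Derivation:
After 1 (withdraw($100)): balance=$900.00 total_interest=$0.00
After 2 (deposit($200)): balance=$1100.00 total_interest=$0.00
After 3 (month_end (apply 2% monthly interest)): balance=$1122.00 total_interest=$22.00
After 4 (month_end (apply 2% monthly interest)): balance=$1144.44 total_interest=$44.44
After 5 (month_end (apply 2% monthly interest)): balance=$1167.32 total_interest=$67.32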